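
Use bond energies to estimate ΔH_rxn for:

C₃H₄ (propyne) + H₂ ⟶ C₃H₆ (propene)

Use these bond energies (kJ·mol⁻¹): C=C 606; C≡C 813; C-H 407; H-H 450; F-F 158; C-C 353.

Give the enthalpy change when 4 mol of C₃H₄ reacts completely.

ΔH = −628 kJ

Bonds broken (reactants):
  C≡C: 1 × 813 = 813
  C-C: 1 × 353 = 353
  C-H: 4 × 407 = 1628
  H-H: 1 × 450 = 450
  Σ(broken) = 3244 kJ
Bonds formed (products):
  C-C: 1 × 353 = 353
  C-H: 6 × 407 = 2442
  C=C: 1 × 606 = 606
  Σ(formed) = 3401 kJ
ΔH = Σ(broken) − Σ(formed) = 3244 − 3401 = −157 kJ
For 4× the reaction as written: 4 × (−157) = −628 kJ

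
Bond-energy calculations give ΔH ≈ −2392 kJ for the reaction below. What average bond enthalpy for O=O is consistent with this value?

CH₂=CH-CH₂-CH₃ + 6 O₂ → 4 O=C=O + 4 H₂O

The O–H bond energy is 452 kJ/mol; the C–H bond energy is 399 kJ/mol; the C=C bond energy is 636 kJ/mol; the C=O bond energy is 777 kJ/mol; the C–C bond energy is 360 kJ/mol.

D(O=O) ≈ 482 kJ/mol

Let D be the O=O bond energy.
Σ(broken) = 2×360 + 8×399 + 1×636 + 6×D = 4548 + 6D
Σ(formed) = 8×777 + 8×452 = 9832
ΔH = Σ(broken) − Σ(formed) = (4548 + 6D) − (9832) = −5284 + 6D
Setting this equal to −2392 kJ gives 6D = 2892, so D = 482 kJ/mol.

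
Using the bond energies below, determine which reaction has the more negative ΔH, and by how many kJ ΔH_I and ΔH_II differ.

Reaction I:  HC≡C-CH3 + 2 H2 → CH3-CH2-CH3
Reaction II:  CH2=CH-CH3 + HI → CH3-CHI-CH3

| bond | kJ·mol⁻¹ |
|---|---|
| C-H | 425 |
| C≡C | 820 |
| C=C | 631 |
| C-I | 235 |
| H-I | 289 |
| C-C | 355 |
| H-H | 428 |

Reaction I:
  Bonds broken (reactants):
    C≡C: 1 × 820 = 820
    C-C: 1 × 355 = 355
    C-H: 4 × 425 = 1700
    H-H: 2 × 428 = 856
    Σ(broken) = 3731 kJ
  Bonds formed (products):
    C-C: 2 × 355 = 710
    C-H: 8 × 425 = 3400
    Σ(formed) = 4110 kJ
  ΔH_I = 3731 − 4110 = −379 kJ
Reaction II:
  Bonds broken (reactants):
    C-C: 1 × 355 = 355
    C-H: 6 × 425 = 2550
    C=C: 1 × 631 = 631
    H-I: 1 × 289 = 289
    Σ(broken) = 3825 kJ
  Bonds formed (products):
    C-C: 2 × 355 = 710
    C-H: 7 × 425 = 2975
    C-I: 1 × 235 = 235
    Σ(formed) = 3920 kJ
  ΔH_II = 3825 − 3920 = −95 kJ
ΔH_I − ΔH_II = −284 kJ, so reaction I has the more negative ΔH; |ΔH_I − ΔH_II| = 284 kJ.

Reaction I, by 284 kJ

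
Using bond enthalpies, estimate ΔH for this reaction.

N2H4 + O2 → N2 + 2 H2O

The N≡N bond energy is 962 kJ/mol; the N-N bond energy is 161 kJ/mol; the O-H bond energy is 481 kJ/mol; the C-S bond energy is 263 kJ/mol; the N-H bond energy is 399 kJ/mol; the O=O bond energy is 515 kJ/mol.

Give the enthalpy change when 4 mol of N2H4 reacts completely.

ΔH = −2456 kJ

Bonds broken (reactants):
  N-H: 4 × 399 = 1596
  N-N: 1 × 161 = 161
  O=O: 1 × 515 = 515
  Σ(broken) = 2272 kJ
Bonds formed (products):
  N≡N: 1 × 962 = 962
  O-H: 4 × 481 = 1924
  Σ(formed) = 2886 kJ
ΔH = Σ(broken) − Σ(formed) = 2272 − 2886 = −614 kJ
For 4× the reaction as written: 4 × (−614) = −2456 kJ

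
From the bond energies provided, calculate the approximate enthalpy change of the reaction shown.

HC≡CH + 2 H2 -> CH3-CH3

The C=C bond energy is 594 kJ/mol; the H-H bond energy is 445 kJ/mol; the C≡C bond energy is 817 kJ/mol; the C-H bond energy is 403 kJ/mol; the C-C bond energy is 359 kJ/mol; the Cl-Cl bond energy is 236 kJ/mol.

ΔH ≈ −264 kJ

Bonds broken (reactants):
  C≡C: 1 × 817 = 817
  C-H: 2 × 403 = 806
  H-H: 2 × 445 = 890
  Σ(broken) = 2513 kJ
Bonds formed (products):
  C-C: 1 × 359 = 359
  C-H: 6 × 403 = 2418
  Σ(formed) = 2777 kJ
ΔH = Σ(broken) − Σ(formed) = 2513 − 2777 = −264 kJ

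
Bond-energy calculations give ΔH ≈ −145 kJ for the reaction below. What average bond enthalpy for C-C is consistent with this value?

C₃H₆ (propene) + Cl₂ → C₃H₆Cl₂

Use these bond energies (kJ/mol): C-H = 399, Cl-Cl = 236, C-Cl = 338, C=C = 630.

Let D be the C-C bond energy.
Σ(broken) = 1×D + 6×399 + 1×630 + 1×236 = 3260 + D
Σ(formed) = 2×D + 2×338 + 6×399 = 3070 + 2D
ΔH = Σ(broken) − Σ(formed) = (3260 + D) − (3070 + 2D) = +190 − D
Setting this equal to −145 kJ gives D = 335 kJ/mol.

D(C-C) ≈ 335 kJ/mol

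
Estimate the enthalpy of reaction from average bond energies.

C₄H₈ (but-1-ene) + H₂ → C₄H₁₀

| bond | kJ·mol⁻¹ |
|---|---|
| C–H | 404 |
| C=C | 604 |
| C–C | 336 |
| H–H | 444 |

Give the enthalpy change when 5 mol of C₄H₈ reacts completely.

Bonds broken (reactants):
  C–C: 2 × 336 = 672
  C–H: 8 × 404 = 3232
  C=C: 1 × 604 = 604
  H–H: 1 × 444 = 444
  Σ(broken) = 4952 kJ
Bonds formed (products):
  C–C: 3 × 336 = 1008
  C–H: 10 × 404 = 4040
  Σ(formed) = 5048 kJ
ΔH = Σ(broken) − Σ(formed) = 4952 − 5048 = −96 kJ
For 5× the reaction as written: 5 × (−96) = −480 kJ

ΔH = −480 kJ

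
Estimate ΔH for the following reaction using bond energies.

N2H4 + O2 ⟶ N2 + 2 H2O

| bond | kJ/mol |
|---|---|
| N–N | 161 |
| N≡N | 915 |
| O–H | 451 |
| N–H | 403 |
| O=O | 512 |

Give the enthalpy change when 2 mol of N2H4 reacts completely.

ΔH = −868 kJ

Bonds broken (reactants):
  N–H: 4 × 403 = 1612
  N–N: 1 × 161 = 161
  O=O: 1 × 512 = 512
  Σ(broken) = 2285 kJ
Bonds formed (products):
  N≡N: 1 × 915 = 915
  O–H: 4 × 451 = 1804
  Σ(formed) = 2719 kJ
ΔH = Σ(broken) − Σ(formed) = 2285 − 2719 = −434 kJ
For 2× the reaction as written: 2 × (−434) = −868 kJ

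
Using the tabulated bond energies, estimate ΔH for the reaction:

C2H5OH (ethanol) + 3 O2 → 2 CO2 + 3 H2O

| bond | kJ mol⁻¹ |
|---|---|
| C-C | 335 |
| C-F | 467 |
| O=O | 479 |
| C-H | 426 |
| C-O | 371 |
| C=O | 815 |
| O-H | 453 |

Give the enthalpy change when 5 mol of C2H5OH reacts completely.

Bonds broken (reactants):
  C-C: 1 × 335 = 335
  C-H: 5 × 426 = 2130
  C-O: 1 × 371 = 371
  O-H: 1 × 453 = 453
  O=O: 3 × 479 = 1437
  Σ(broken) = 4726 kJ
Bonds formed (products):
  C=O: 4 × 815 = 3260
  O-H: 6 × 453 = 2718
  Σ(formed) = 5978 kJ
ΔH = Σ(broken) − Σ(formed) = 4726 − 5978 = −1252 kJ
For 5× the reaction as written: 5 × (−1252) = −6260 kJ

ΔH = −6260 kJ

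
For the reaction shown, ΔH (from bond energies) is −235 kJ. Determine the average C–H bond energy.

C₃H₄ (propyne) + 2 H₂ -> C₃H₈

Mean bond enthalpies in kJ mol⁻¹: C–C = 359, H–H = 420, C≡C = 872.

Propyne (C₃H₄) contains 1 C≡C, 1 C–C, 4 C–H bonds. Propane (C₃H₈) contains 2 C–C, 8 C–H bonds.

D(C–H) ≈ 397 kJ/mol

Let D be the C–H bond energy.
Σ(broken) = 1×872 + 1×359 + 4×D + 2×420 = 2071 + 4D
Σ(formed) = 2×359 + 8×D = 718 + 8D
ΔH = Σ(broken) − Σ(formed) = (2071 + 4D) − (718 + 8D) = +1353 − 4D
Setting this equal to −235 kJ gives 4D = 1588, so D = 397 kJ/mol.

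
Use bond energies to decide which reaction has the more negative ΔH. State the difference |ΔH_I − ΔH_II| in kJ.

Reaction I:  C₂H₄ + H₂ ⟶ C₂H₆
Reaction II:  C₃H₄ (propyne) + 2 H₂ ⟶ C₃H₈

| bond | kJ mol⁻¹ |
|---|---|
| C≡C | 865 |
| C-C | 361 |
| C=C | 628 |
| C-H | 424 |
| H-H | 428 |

Reaction II, by 183 kJ

Reaction I:
  Bonds broken (reactants):
    C-H: 4 × 424 = 1696
    C=C: 1 × 628 = 628
    H-H: 1 × 428 = 428
    Σ(broken) = 2752 kJ
  Bonds formed (products):
    C-C: 1 × 361 = 361
    C-H: 6 × 424 = 2544
    Σ(formed) = 2905 kJ
  ΔH_I = 2752 − 2905 = −153 kJ
Reaction II:
  Bonds broken (reactants):
    C≡C: 1 × 865 = 865
    C-C: 1 × 361 = 361
    C-H: 4 × 424 = 1696
    H-H: 2 × 428 = 856
    Σ(broken) = 3778 kJ
  Bonds formed (products):
    C-C: 2 × 361 = 722
    C-H: 8 × 424 = 3392
    Σ(formed) = 4114 kJ
  ΔH_II = 3778 − 4114 = −336 kJ
ΔH_I − ΔH_II = +183 kJ, so reaction II has the more negative ΔH; |ΔH_I − ΔH_II| = 183 kJ.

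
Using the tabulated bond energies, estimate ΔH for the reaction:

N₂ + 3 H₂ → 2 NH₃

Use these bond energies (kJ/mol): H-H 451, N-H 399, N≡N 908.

Bonds broken (reactants):
  H-H: 3 × 451 = 1353
  N≡N: 1 × 908 = 908
  Σ(broken) = 2261 kJ
Bonds formed (products):
  N-H: 6 × 399 = 2394
  Σ(formed) = 2394 kJ
ΔH = Σ(broken) − Σ(formed) = 2261 − 2394 = −133 kJ

ΔH ≈ −133 kJ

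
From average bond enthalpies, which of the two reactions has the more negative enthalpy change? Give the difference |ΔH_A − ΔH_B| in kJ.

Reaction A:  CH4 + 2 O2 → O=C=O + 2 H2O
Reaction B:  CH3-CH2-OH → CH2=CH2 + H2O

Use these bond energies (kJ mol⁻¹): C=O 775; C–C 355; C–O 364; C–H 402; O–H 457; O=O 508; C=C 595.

Reaction A:
  Bonds broken (reactants):
    C–H: 4 × 402 = 1608
    O=O: 2 × 508 = 1016
    Σ(broken) = 2624 kJ
  Bonds formed (products):
    C=O: 2 × 775 = 1550
    O–H: 4 × 457 = 1828
    Σ(formed) = 3378 kJ
  ΔH_A = 2624 − 3378 = −754 kJ
Reaction B:
  Bonds broken (reactants):
    C–C: 1 × 355 = 355
    C–H: 5 × 402 = 2010
    C–O: 1 × 364 = 364
    O–H: 1 × 457 = 457
    Σ(broken) = 3186 kJ
  Bonds formed (products):
    C–H: 4 × 402 = 1608
    C=C: 1 × 595 = 595
    O–H: 2 × 457 = 914
    Σ(formed) = 3117 kJ
  ΔH_B = 3186 − 3117 = +69 kJ
ΔH_A − ΔH_B = −823 kJ, so reaction A has the more negative ΔH; |ΔH_A − ΔH_B| = 823 kJ.

Reaction A, by 823 kJ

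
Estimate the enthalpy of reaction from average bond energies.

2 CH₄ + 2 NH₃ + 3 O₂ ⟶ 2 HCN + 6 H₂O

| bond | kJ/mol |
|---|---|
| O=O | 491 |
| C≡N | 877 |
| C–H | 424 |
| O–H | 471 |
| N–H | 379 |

Bonds broken (reactants):
  C–H: 8 × 424 = 3392
  N–H: 6 × 379 = 2274
  O=O: 3 × 491 = 1473
  Σ(broken) = 7139 kJ
Bonds formed (products):
  C≡N: 2 × 877 = 1754
  C–H: 2 × 424 = 848
  O–H: 12 × 471 = 5652
  Σ(formed) = 8254 kJ
ΔH = Σ(broken) − Σ(formed) = 7139 − 8254 = −1115 kJ

ΔH ≈ −1115 kJ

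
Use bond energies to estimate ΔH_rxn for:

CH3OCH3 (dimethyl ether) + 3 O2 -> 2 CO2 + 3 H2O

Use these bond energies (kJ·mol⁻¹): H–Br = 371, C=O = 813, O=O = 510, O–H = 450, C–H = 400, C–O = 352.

Bonds broken (reactants):
  C–H: 6 × 400 = 2400
  C–O: 2 × 352 = 704
  O=O: 3 × 510 = 1530
  Σ(broken) = 4634 kJ
Bonds formed (products):
  C=O: 4 × 813 = 3252
  O–H: 6 × 450 = 2700
  Σ(formed) = 5952 kJ
ΔH = Σ(broken) − Σ(formed) = 4634 − 5952 = −1318 kJ

ΔH ≈ −1318 kJ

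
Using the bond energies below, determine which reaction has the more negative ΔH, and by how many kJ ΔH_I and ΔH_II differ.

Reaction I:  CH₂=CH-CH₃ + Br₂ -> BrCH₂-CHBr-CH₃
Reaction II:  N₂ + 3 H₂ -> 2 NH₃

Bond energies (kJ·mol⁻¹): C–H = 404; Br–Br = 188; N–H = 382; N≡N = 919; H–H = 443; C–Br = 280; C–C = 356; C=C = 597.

Reaction I:
  Bonds broken (reactants):
    Br–Br: 1 × 188 = 188
    C–C: 1 × 356 = 356
    C–H: 6 × 404 = 2424
    C=C: 1 × 597 = 597
    Σ(broken) = 3565 kJ
  Bonds formed (products):
    C–Br: 2 × 280 = 560
    C–C: 2 × 356 = 712
    C–H: 6 × 404 = 2424
    Σ(formed) = 3696 kJ
  ΔH_I = 3565 − 3696 = −131 kJ
Reaction II:
  Bonds broken (reactants):
    H–H: 3 × 443 = 1329
    N≡N: 1 × 919 = 919
    Σ(broken) = 2248 kJ
  Bonds formed (products):
    N–H: 6 × 382 = 2292
    Σ(formed) = 2292 kJ
  ΔH_II = 2248 − 2292 = −44 kJ
ΔH_I − ΔH_II = −87 kJ, so reaction I has the more negative ΔH; |ΔH_I − ΔH_II| = 87 kJ.

Reaction I, by 87 kJ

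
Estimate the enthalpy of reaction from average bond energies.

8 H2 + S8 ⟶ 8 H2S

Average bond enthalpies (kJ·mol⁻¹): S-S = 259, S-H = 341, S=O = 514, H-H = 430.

Bonds broken (reactants):
  H-H: 8 × 430 = 3440
  S-S: 8 × 259 = 2072
  Σ(broken) = 5512 kJ
Bonds formed (products):
  S-H: 16 × 341 = 5456
  Σ(formed) = 5456 kJ
ΔH = Σ(broken) − Σ(formed) = 5512 − 5456 = +56 kJ

ΔH ≈ +56 kJ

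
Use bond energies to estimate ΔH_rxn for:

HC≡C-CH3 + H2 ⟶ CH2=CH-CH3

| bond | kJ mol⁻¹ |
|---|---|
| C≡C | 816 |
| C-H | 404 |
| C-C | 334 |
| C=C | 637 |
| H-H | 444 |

ΔH ≈ −185 kJ

Bonds broken (reactants):
  C≡C: 1 × 816 = 816
  C-C: 1 × 334 = 334
  C-H: 4 × 404 = 1616
  H-H: 1 × 444 = 444
  Σ(broken) = 3210 kJ
Bonds formed (products):
  C-C: 1 × 334 = 334
  C-H: 6 × 404 = 2424
  C=C: 1 × 637 = 637
  Σ(formed) = 3395 kJ
ΔH = Σ(broken) − Σ(formed) = 3210 − 3395 = −185 kJ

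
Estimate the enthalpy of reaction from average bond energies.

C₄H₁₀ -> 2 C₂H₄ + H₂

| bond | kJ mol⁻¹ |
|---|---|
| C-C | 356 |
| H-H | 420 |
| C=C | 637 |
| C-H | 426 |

Bonds broken (reactants):
  C-C: 3 × 356 = 1068
  C-H: 10 × 426 = 4260
  Σ(broken) = 5328 kJ
Bonds formed (products):
  C-H: 8 × 426 = 3408
  C=C: 2 × 637 = 1274
  H-H: 1 × 420 = 420
  Σ(formed) = 5102 kJ
ΔH = Σ(broken) − Σ(formed) = 5328 − 5102 = +226 kJ

ΔH ≈ +226 kJ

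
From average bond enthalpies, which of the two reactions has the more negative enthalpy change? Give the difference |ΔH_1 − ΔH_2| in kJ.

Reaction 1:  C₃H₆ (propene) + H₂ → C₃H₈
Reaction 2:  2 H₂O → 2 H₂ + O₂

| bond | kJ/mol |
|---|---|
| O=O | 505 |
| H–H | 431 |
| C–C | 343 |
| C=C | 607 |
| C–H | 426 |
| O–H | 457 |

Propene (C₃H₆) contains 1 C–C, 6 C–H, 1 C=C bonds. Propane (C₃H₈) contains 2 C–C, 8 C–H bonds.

Reaction 1:
  Bonds broken (reactants):
    C–C: 1 × 343 = 343
    C–H: 6 × 426 = 2556
    C=C: 1 × 607 = 607
    H–H: 1 × 431 = 431
    Σ(broken) = 3937 kJ
  Bonds formed (products):
    C–C: 2 × 343 = 686
    C–H: 8 × 426 = 3408
    Σ(formed) = 4094 kJ
  ΔH_1 = 3937 − 4094 = −157 kJ
Reaction 2:
  Bonds broken (reactants):
    O–H: 4 × 457 = 1828
    Σ(broken) = 1828 kJ
  Bonds formed (products):
    H–H: 2 × 431 = 862
    O=O: 1 × 505 = 505
    Σ(formed) = 1367 kJ
  ΔH_2 = 1828 − 1367 = +461 kJ
ΔH_1 − ΔH_2 = −618 kJ, so reaction 1 has the more negative ΔH; |ΔH_1 − ΔH_2| = 618 kJ.

Reaction 1, by 618 kJ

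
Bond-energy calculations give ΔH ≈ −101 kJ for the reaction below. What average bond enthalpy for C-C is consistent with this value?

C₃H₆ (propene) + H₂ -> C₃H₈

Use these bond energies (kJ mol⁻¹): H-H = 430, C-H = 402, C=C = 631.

Let D be the C-C bond energy.
Σ(broken) = 1×D + 6×402 + 1×631 + 1×430 = 3473 + D
Σ(formed) = 2×D + 8×402 = 3216 + 2D
ΔH = Σ(broken) − Σ(formed) = (3473 + D) − (3216 + 2D) = +257 − D
Setting this equal to −101 kJ gives D = 358 kJ/mol.

D(C-C) ≈ 358 kJ/mol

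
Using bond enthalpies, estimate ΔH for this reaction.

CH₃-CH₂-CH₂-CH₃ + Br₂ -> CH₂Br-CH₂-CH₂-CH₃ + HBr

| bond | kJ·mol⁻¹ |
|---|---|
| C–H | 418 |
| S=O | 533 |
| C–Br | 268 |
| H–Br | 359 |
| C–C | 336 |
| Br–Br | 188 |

Bonds broken (reactants):
  Br–Br: 1 × 188 = 188
  C–C: 3 × 336 = 1008
  C–H: 10 × 418 = 4180
  Σ(broken) = 5376 kJ
Bonds formed (products):
  C–Br: 1 × 268 = 268
  C–C: 3 × 336 = 1008
  C–H: 9 × 418 = 3762
  H–Br: 1 × 359 = 359
  Σ(formed) = 5397 kJ
ΔH = Σ(broken) − Σ(formed) = 5376 − 5397 = −21 kJ

ΔH ≈ −21 kJ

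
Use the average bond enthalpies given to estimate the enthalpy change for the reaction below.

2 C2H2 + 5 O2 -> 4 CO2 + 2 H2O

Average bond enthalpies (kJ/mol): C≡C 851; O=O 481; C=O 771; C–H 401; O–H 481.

Bonds broken (reactants):
  C≡C: 2 × 851 = 1702
  C–H: 4 × 401 = 1604
  O=O: 5 × 481 = 2405
  Σ(broken) = 5711 kJ
Bonds formed (products):
  C=O: 8 × 771 = 6168
  O–H: 4 × 481 = 1924
  Σ(formed) = 8092 kJ
ΔH = Σ(broken) − Σ(formed) = 5711 − 8092 = −2381 kJ

ΔH ≈ −2381 kJ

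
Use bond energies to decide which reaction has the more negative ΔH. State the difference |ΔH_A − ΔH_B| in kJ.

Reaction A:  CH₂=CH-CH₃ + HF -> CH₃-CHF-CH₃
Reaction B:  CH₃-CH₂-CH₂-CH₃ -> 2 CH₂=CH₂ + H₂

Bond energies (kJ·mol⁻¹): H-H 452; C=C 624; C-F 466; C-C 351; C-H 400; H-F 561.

Reaction A, by 185 kJ

Reaction A:
  Bonds broken (reactants):
    C-C: 1 × 351 = 351
    C-H: 6 × 400 = 2400
    C=C: 1 × 624 = 624
    H-F: 1 × 561 = 561
    Σ(broken) = 3936 kJ
  Bonds formed (products):
    C-C: 2 × 351 = 702
    C-F: 1 × 466 = 466
    C-H: 7 × 400 = 2800
    Σ(formed) = 3968 kJ
  ΔH_A = 3936 − 3968 = −32 kJ
Reaction B:
  Bonds broken (reactants):
    C-C: 3 × 351 = 1053
    C-H: 10 × 400 = 4000
    Σ(broken) = 5053 kJ
  Bonds formed (products):
    C-H: 8 × 400 = 3200
    C=C: 2 × 624 = 1248
    H-H: 1 × 452 = 452
    Σ(formed) = 4900 kJ
  ΔH_B = 5053 − 4900 = +153 kJ
ΔH_A − ΔH_B = −185 kJ, so reaction A has the more negative ΔH; |ΔH_A − ΔH_B| = 185 kJ.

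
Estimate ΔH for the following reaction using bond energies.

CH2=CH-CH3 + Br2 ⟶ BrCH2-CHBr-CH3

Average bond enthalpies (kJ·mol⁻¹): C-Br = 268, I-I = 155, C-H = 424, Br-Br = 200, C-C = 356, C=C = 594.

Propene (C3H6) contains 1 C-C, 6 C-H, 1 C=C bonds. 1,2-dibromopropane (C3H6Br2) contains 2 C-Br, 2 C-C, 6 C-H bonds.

ΔH ≈ −98 kJ

Bonds broken (reactants):
  Br-Br: 1 × 200 = 200
  C-C: 1 × 356 = 356
  C-H: 6 × 424 = 2544
  C=C: 1 × 594 = 594
  Σ(broken) = 3694 kJ
Bonds formed (products):
  C-Br: 2 × 268 = 536
  C-C: 2 × 356 = 712
  C-H: 6 × 424 = 2544
  Σ(formed) = 3792 kJ
ΔH = Σ(broken) − Σ(formed) = 3694 − 3792 = −98 kJ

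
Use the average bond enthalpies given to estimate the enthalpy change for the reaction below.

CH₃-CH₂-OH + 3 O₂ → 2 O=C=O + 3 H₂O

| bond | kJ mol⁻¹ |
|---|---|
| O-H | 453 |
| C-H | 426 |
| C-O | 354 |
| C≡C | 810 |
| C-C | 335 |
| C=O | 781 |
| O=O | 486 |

ΔH ≈ −1112 kJ

Bonds broken (reactants):
  C-C: 1 × 335 = 335
  C-H: 5 × 426 = 2130
  C-O: 1 × 354 = 354
  O-H: 1 × 453 = 453
  O=O: 3 × 486 = 1458
  Σ(broken) = 4730 kJ
Bonds formed (products):
  C=O: 4 × 781 = 3124
  O-H: 6 × 453 = 2718
  Σ(formed) = 5842 kJ
ΔH = Σ(broken) − Σ(formed) = 4730 − 5842 = −1112 kJ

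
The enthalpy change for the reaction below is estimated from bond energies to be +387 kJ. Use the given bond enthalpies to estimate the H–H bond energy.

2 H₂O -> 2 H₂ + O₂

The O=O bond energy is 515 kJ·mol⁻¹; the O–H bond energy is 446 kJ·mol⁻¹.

D(H–H) ≈ 441 kJ/mol

Let D be the H–H bond energy.
Σ(broken) = 4×446 = 1784
Σ(formed) = 2×D + 1×515 = 515 + 2D
ΔH = Σ(broken) − Σ(formed) = (1784) − (515 + 2D) = +1269 − 2D
Setting this equal to +387 kJ gives 2D = 882, so D = 441 kJ/mol.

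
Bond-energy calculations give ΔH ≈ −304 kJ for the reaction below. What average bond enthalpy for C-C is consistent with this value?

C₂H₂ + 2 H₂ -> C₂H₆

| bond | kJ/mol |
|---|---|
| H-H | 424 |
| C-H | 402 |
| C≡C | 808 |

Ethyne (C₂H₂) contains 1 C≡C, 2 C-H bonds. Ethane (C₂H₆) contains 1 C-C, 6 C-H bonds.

Let D be the C-C bond energy.
Σ(broken) = 1×808 + 2×402 + 2×424 = 2460
Σ(formed) = 1×D + 6×402 = 2412 + D
ΔH = Σ(broken) − Σ(formed) = (2460) − (2412 + D) = +48 − D
Setting this equal to −304 kJ gives D = 352 kJ/mol.

D(C-C) ≈ 352 kJ/mol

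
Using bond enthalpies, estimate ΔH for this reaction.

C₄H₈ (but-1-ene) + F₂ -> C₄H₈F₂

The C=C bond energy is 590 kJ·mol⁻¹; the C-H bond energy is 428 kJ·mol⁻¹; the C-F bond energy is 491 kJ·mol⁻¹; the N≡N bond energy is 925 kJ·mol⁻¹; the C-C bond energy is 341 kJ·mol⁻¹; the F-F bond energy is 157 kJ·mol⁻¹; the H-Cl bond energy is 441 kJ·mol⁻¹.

Bonds broken (reactants):
  C-C: 2 × 341 = 682
  C-H: 8 × 428 = 3424
  C=C: 1 × 590 = 590
  F-F: 1 × 157 = 157
  Σ(broken) = 4853 kJ
Bonds formed (products):
  C-C: 3 × 341 = 1023
  C-F: 2 × 491 = 982
  C-H: 8 × 428 = 3424
  Σ(formed) = 5429 kJ
ΔH = Σ(broken) − Σ(formed) = 4853 − 5429 = −576 kJ

ΔH ≈ −576 kJ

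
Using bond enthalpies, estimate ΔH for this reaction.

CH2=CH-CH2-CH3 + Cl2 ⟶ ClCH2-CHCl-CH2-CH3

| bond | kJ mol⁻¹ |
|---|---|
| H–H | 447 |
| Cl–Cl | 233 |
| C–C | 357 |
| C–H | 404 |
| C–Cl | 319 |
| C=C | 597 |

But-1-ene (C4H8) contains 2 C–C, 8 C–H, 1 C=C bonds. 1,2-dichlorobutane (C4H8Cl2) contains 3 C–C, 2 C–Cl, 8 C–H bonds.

ΔH ≈ −165 kJ

Bonds broken (reactants):
  C–C: 2 × 357 = 714
  C–H: 8 × 404 = 3232
  C=C: 1 × 597 = 597
  Cl–Cl: 1 × 233 = 233
  Σ(broken) = 4776 kJ
Bonds formed (products):
  C–C: 3 × 357 = 1071
  C–Cl: 2 × 319 = 638
  C–H: 8 × 404 = 3232
  Σ(formed) = 4941 kJ
ΔH = Σ(broken) − Σ(formed) = 4776 − 4941 = −165 kJ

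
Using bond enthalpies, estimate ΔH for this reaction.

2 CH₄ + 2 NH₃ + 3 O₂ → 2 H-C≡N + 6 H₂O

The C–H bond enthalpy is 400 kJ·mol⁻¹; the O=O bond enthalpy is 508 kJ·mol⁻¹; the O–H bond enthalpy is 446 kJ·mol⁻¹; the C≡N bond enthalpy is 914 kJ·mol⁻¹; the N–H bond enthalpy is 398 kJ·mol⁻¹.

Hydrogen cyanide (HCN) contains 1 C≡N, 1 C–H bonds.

Bonds broken (reactants):
  C–H: 8 × 400 = 3200
  N–H: 6 × 398 = 2388
  O=O: 3 × 508 = 1524
  Σ(broken) = 7112 kJ
Bonds formed (products):
  C≡N: 2 × 914 = 1828
  C–H: 2 × 400 = 800
  O–H: 12 × 446 = 5352
  Σ(formed) = 7980 kJ
ΔH = Σ(broken) − Σ(formed) = 7112 − 7980 = −868 kJ

ΔH ≈ −868 kJ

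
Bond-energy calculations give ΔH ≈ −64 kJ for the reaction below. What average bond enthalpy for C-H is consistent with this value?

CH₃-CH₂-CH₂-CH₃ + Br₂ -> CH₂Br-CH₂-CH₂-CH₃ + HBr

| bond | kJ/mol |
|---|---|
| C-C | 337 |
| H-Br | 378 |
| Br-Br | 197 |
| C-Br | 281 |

D(C-H) ≈ 398 kJ/mol

Let D be the C-H bond energy.
Σ(broken) = 1×197 + 3×337 + 10×D = 1208 + 10D
Σ(formed) = 1×281 + 3×337 + 9×D + 1×378 = 1670 + 9D
ΔH = Σ(broken) − Σ(formed) = (1208 + 10D) − (1670 + 9D) = −462 + D
Setting this equal to −64 kJ gives D = 398 kJ/mol.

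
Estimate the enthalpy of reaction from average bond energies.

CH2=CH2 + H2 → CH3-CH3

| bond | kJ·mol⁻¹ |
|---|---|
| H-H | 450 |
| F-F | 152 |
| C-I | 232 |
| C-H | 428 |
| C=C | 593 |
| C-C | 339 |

ΔH ≈ −152 kJ

Bonds broken (reactants):
  C-H: 4 × 428 = 1712
  C=C: 1 × 593 = 593
  H-H: 1 × 450 = 450
  Σ(broken) = 2755 kJ
Bonds formed (products):
  C-C: 1 × 339 = 339
  C-H: 6 × 428 = 2568
  Σ(formed) = 2907 kJ
ΔH = Σ(broken) − Σ(formed) = 2755 − 2907 = −152 kJ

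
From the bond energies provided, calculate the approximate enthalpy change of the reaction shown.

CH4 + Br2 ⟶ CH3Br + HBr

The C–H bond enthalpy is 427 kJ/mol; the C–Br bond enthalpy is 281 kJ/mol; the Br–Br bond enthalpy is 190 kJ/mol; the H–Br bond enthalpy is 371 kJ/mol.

Bonds broken (reactants):
  Br–Br: 1 × 190 = 190
  C–H: 4 × 427 = 1708
  Σ(broken) = 1898 kJ
Bonds formed (products):
  C–Br: 1 × 281 = 281
  C–H: 3 × 427 = 1281
  H–Br: 1 × 371 = 371
  Σ(formed) = 1933 kJ
ΔH = Σ(broken) − Σ(formed) = 1898 − 1933 = −35 kJ

ΔH ≈ −35 kJ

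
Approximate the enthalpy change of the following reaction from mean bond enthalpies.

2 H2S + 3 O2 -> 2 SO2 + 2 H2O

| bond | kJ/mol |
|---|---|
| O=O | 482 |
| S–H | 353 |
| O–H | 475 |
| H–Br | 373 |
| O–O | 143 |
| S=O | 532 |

ΔH ≈ −1170 kJ

Bonds broken (reactants):
  O=O: 3 × 482 = 1446
  S–H: 4 × 353 = 1412
  Σ(broken) = 2858 kJ
Bonds formed (products):
  O–H: 4 × 475 = 1900
  S=O: 4 × 532 = 2128
  Σ(formed) = 4028 kJ
ΔH = Σ(broken) − Σ(formed) = 2858 − 4028 = −1170 kJ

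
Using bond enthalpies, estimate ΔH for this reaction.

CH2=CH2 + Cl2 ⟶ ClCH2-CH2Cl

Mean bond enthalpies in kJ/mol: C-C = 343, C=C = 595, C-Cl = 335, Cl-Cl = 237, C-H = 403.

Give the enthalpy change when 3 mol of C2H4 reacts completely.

ΔH = −543 kJ

Bonds broken (reactants):
  C-H: 4 × 403 = 1612
  C=C: 1 × 595 = 595
  Cl-Cl: 1 × 237 = 237
  Σ(broken) = 2444 kJ
Bonds formed (products):
  C-C: 1 × 343 = 343
  C-Cl: 2 × 335 = 670
  C-H: 4 × 403 = 1612
  Σ(formed) = 2625 kJ
ΔH = Σ(broken) − Σ(formed) = 2444 − 2625 = −181 kJ
For 3× the reaction as written: 3 × (−181) = −543 kJ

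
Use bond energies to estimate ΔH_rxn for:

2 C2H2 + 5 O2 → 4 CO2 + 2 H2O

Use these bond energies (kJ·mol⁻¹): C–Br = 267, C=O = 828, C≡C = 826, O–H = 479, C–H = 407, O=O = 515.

ΔH ≈ −2685 kJ

Bonds broken (reactants):
  C≡C: 2 × 826 = 1652
  C–H: 4 × 407 = 1628
  O=O: 5 × 515 = 2575
  Σ(broken) = 5855 kJ
Bonds formed (products):
  C=O: 8 × 828 = 6624
  O–H: 4 × 479 = 1916
  Σ(formed) = 8540 kJ
ΔH = Σ(broken) − Σ(formed) = 5855 − 8540 = −2685 kJ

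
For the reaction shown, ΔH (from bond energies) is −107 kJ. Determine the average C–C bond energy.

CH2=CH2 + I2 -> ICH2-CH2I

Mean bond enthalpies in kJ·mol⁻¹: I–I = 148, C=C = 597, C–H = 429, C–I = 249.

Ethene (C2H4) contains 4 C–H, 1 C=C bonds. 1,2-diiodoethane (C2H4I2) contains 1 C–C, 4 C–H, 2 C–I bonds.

D(C–C) ≈ 354 kJ/mol

Let D be the C–C bond energy.
Σ(broken) = 4×429 + 1×597 + 1×148 = 2461
Σ(formed) = 1×D + 4×429 + 2×249 = 2214 + D
ΔH = Σ(broken) − Σ(formed) = (2461) − (2214 + D) = +247 − D
Setting this equal to −107 kJ gives D = 354 kJ/mol.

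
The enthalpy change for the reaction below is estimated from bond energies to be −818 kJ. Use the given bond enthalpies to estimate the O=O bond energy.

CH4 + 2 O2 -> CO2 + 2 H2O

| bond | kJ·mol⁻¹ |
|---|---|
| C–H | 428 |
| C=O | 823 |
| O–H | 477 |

Let D be the O=O bond energy.
Σ(broken) = 4×428 + 2×D = 1712 + 2D
Σ(formed) = 2×823 + 4×477 = 3554
ΔH = Σ(broken) − Σ(formed) = (1712 + 2D) − (3554) = −1842 + 2D
Setting this equal to −818 kJ gives 2D = 1024, so D = 512 kJ/mol.

D(O=O) ≈ 512 kJ/mol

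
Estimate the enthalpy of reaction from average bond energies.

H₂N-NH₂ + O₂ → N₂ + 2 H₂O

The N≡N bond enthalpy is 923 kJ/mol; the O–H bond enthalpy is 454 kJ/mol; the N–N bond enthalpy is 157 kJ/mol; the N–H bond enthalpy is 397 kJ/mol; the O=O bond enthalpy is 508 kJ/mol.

ΔH ≈ −486 kJ

Bonds broken (reactants):
  N–H: 4 × 397 = 1588
  N–N: 1 × 157 = 157
  O=O: 1 × 508 = 508
  Σ(broken) = 2253 kJ
Bonds formed (products):
  N≡N: 1 × 923 = 923
  O–H: 4 × 454 = 1816
  Σ(formed) = 2739 kJ
ΔH = Σ(broken) − Σ(formed) = 2253 − 2739 = −486 kJ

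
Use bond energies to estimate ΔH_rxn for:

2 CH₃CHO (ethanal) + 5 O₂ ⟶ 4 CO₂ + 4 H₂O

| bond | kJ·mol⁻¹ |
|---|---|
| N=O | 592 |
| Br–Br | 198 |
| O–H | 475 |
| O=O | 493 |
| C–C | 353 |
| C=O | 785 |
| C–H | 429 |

Bonds broken (reactants):
  C–C: 2 × 353 = 706
  C–H: 8 × 429 = 3432
  C=O: 2 × 785 = 1570
  O=O: 5 × 493 = 2465
  Σ(broken) = 8173 kJ
Bonds formed (products):
  C=O: 8 × 785 = 6280
  O–H: 8 × 475 = 3800
  Σ(formed) = 10080 kJ
ΔH = Σ(broken) − Σ(formed) = 8173 − 10080 = −1907 kJ

ΔH ≈ −1907 kJ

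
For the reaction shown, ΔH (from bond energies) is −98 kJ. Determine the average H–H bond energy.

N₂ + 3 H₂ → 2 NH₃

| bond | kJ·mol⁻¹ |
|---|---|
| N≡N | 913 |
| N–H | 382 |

Let D be the H–H bond energy.
Σ(broken) = 3×D + 1×913 = 913 + 3D
Σ(formed) = 6×382 = 2292
ΔH = Σ(broken) − Σ(formed) = (913 + 3D) − (2292) = −1379 + 3D
Setting this equal to −98 kJ gives 3D = 1281, so D = 427 kJ/mol.

D(H–H) ≈ 427 kJ/mol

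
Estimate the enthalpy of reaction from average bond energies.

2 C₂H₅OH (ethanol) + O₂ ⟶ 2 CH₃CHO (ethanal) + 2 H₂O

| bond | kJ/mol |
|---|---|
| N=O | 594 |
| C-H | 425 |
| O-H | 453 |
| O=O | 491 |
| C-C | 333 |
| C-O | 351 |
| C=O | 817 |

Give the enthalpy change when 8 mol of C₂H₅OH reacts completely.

Bonds broken (reactants):
  C-C: 2 × 333 = 666
  C-H: 10 × 425 = 4250
  C-O: 2 × 351 = 702
  O-H: 2 × 453 = 906
  O=O: 1 × 491 = 491
  Σ(broken) = 7015 kJ
Bonds formed (products):
  C-C: 2 × 333 = 666
  C-H: 8 × 425 = 3400
  C=O: 2 × 817 = 1634
  O-H: 4 × 453 = 1812
  Σ(formed) = 7512 kJ
ΔH = Σ(broken) − Σ(formed) = 7015 − 7512 = −497 kJ
For 4× the reaction as written: 4 × (−497) = −1988 kJ

ΔH = −1988 kJ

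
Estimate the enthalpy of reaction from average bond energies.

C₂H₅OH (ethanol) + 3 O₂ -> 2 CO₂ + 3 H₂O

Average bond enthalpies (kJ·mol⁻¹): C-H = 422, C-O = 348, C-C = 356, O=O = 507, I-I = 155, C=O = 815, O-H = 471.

ΔH ≈ −1280 kJ

Bonds broken (reactants):
  C-C: 1 × 356 = 356
  C-H: 5 × 422 = 2110
  C-O: 1 × 348 = 348
  O-H: 1 × 471 = 471
  O=O: 3 × 507 = 1521
  Σ(broken) = 4806 kJ
Bonds formed (products):
  C=O: 4 × 815 = 3260
  O-H: 6 × 471 = 2826
  Σ(formed) = 6086 kJ
ΔH = Σ(broken) − Σ(formed) = 4806 − 6086 = −1280 kJ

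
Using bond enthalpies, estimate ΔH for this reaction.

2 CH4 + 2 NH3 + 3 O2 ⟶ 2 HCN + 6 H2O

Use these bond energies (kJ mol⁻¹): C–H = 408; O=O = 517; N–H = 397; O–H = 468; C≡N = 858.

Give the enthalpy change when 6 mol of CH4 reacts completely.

ΔH = −2853 kJ

Bonds broken (reactants):
  C–H: 8 × 408 = 3264
  N–H: 6 × 397 = 2382
  O=O: 3 × 517 = 1551
  Σ(broken) = 7197 kJ
Bonds formed (products):
  C≡N: 2 × 858 = 1716
  C–H: 2 × 408 = 816
  O–H: 12 × 468 = 5616
  Σ(formed) = 8148 kJ
ΔH = Σ(broken) − Σ(formed) = 7197 − 8148 = −951 kJ
For 3× the reaction as written: 3 × (−951) = −2853 kJ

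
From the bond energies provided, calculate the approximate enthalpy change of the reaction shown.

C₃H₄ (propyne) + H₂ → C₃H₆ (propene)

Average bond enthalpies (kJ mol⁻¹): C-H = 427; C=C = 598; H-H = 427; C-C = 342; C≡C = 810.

Bonds broken (reactants):
  C≡C: 1 × 810 = 810
  C-C: 1 × 342 = 342
  C-H: 4 × 427 = 1708
  H-H: 1 × 427 = 427
  Σ(broken) = 3287 kJ
Bonds formed (products):
  C-C: 1 × 342 = 342
  C-H: 6 × 427 = 2562
  C=C: 1 × 598 = 598
  Σ(formed) = 3502 kJ
ΔH = Σ(broken) − Σ(formed) = 3287 − 3502 = −215 kJ

ΔH ≈ −215 kJ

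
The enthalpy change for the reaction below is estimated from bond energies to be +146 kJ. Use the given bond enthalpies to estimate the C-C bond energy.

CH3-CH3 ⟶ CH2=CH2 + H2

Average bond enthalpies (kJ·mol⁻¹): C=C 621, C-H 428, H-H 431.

Let D be the C-C bond energy.
Σ(broken) = 1×D + 6×428 = 2568 + D
Σ(formed) = 4×428 + 1×621 + 1×431 = 2764
ΔH = Σ(broken) − Σ(formed) = (2568 + D) − (2764) = −196 + D
Setting this equal to +146 kJ gives D = 342 kJ/mol.

D(C-C) ≈ 342 kJ/mol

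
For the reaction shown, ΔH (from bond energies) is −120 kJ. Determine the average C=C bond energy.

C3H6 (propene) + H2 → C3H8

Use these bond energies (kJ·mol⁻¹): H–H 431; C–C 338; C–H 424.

Let D be the C=C bond energy.
Σ(broken) = 1×338 + 6×424 + 1×D + 1×431 = 3313 + D
Σ(formed) = 2×338 + 8×424 = 4068
ΔH = Σ(broken) − Σ(formed) = (3313 + D) − (4068) = −755 + D
Setting this equal to −120 kJ gives D = 635 kJ/mol.

D(C=C) ≈ 635 kJ/mol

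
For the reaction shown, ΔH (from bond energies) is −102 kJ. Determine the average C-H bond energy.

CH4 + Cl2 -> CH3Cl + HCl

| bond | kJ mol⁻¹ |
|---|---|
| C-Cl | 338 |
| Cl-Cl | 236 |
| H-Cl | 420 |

D(C-H) ≈ 420 kJ/mol

Let D be the C-H bond energy.
Σ(broken) = 4×D + 1×236 = 236 + 4D
Σ(formed) = 1×338 + 3×D + 1×420 = 758 + 3D
ΔH = Σ(broken) − Σ(formed) = (236 + 4D) − (758 + 3D) = −522 + D
Setting this equal to −102 kJ gives D = 420 kJ/mol.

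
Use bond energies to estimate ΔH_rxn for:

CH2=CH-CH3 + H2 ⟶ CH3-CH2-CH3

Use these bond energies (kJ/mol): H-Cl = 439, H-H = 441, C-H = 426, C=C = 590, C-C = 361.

ΔH ≈ −182 kJ

Bonds broken (reactants):
  C-C: 1 × 361 = 361
  C-H: 6 × 426 = 2556
  C=C: 1 × 590 = 590
  H-H: 1 × 441 = 441
  Σ(broken) = 3948 kJ
Bonds formed (products):
  C-C: 2 × 361 = 722
  C-H: 8 × 426 = 3408
  Σ(formed) = 4130 kJ
ΔH = Σ(broken) − Σ(formed) = 3948 − 4130 = −182 kJ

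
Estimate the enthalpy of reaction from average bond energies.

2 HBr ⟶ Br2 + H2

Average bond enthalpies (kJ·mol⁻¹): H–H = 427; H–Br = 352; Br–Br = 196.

Bonds broken (reactants):
  H–Br: 2 × 352 = 704
  Σ(broken) = 704 kJ
Bonds formed (products):
  Br–Br: 1 × 196 = 196
  H–H: 1 × 427 = 427
  Σ(formed) = 623 kJ
ΔH = Σ(broken) − Σ(formed) = 704 − 623 = +81 kJ

ΔH ≈ +81 kJ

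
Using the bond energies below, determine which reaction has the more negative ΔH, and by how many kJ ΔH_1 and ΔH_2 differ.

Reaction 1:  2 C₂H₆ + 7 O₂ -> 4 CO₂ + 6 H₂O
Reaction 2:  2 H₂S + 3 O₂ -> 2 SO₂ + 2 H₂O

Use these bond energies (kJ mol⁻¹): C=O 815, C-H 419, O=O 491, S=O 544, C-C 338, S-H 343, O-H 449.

Reaction 1:
  Bonds broken (reactants):
    C-C: 2 × 338 = 676
    C-H: 12 × 419 = 5028
    O=O: 7 × 491 = 3437
    Σ(broken) = 9141 kJ
  Bonds formed (products):
    C=O: 8 × 815 = 6520
    O-H: 12 × 449 = 5388
    Σ(formed) = 11908 kJ
  ΔH_1 = 9141 − 11908 = −2767 kJ
Reaction 2:
  Bonds broken (reactants):
    O=O: 3 × 491 = 1473
    S-H: 4 × 343 = 1372
    Σ(broken) = 2845 kJ
  Bonds formed (products):
    O-H: 4 × 449 = 1796
    S=O: 4 × 544 = 2176
    Σ(formed) = 3972 kJ
  ΔH_2 = 2845 − 3972 = −1127 kJ
ΔH_1 − ΔH_2 = −1640 kJ, so reaction 1 has the more negative ΔH; |ΔH_1 − ΔH_2| = 1640 kJ.

Reaction 1, by 1640 kJ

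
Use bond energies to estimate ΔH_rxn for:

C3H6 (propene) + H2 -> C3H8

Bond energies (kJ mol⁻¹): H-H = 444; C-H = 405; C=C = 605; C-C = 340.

Bonds broken (reactants):
  C-C: 1 × 340 = 340
  C-H: 6 × 405 = 2430
  C=C: 1 × 605 = 605
  H-H: 1 × 444 = 444
  Σ(broken) = 3819 kJ
Bonds formed (products):
  C-C: 2 × 340 = 680
  C-H: 8 × 405 = 3240
  Σ(formed) = 3920 kJ
ΔH = Σ(broken) − Σ(formed) = 3819 − 3920 = −101 kJ

ΔH ≈ −101 kJ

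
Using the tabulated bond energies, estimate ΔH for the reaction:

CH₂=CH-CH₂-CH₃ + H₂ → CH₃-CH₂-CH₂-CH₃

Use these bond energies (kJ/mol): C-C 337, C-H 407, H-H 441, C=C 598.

Bonds broken (reactants):
  C-C: 2 × 337 = 674
  C-H: 8 × 407 = 3256
  C=C: 1 × 598 = 598
  H-H: 1 × 441 = 441
  Σ(broken) = 4969 kJ
Bonds formed (products):
  C-C: 3 × 337 = 1011
  C-H: 10 × 407 = 4070
  Σ(formed) = 5081 kJ
ΔH = Σ(broken) − Σ(formed) = 4969 − 5081 = −112 kJ

ΔH ≈ −112 kJ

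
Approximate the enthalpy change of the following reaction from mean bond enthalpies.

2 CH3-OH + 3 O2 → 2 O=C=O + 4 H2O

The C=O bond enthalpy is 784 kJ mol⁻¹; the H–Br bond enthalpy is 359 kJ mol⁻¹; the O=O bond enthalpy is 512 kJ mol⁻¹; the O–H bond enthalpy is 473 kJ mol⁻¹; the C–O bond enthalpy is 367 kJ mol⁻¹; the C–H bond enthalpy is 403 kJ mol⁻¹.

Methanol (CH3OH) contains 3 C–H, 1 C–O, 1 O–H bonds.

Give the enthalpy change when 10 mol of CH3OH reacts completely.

ΔH = −6430 kJ

Bonds broken (reactants):
  C–H: 6 × 403 = 2418
  C–O: 2 × 367 = 734
  O–H: 2 × 473 = 946
  O=O: 3 × 512 = 1536
  Σ(broken) = 5634 kJ
Bonds formed (products):
  C=O: 4 × 784 = 3136
  O–H: 8 × 473 = 3784
  Σ(formed) = 6920 kJ
ΔH = Σ(broken) − Σ(formed) = 5634 − 6920 = −1286 kJ
For 5× the reaction as written: 5 × (−1286) = −6430 kJ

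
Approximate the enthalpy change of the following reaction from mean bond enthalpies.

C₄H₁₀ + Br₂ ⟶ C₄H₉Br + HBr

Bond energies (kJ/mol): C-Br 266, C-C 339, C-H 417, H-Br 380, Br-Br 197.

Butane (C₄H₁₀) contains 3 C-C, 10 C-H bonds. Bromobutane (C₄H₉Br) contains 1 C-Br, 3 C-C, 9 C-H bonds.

ΔH ≈ −32 kJ

Bonds broken (reactants):
  Br-Br: 1 × 197 = 197
  C-C: 3 × 339 = 1017
  C-H: 10 × 417 = 4170
  Σ(broken) = 5384 kJ
Bonds formed (products):
  C-Br: 1 × 266 = 266
  C-C: 3 × 339 = 1017
  C-H: 9 × 417 = 3753
  H-Br: 1 × 380 = 380
  Σ(formed) = 5416 kJ
ΔH = Σ(broken) − Σ(formed) = 5384 − 5416 = −32 kJ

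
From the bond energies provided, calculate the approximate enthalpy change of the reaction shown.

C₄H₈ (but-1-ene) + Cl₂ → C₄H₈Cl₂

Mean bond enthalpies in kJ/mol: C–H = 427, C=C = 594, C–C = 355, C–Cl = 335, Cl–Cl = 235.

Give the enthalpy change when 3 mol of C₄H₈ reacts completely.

Bonds broken (reactants):
  C–C: 2 × 355 = 710
  C–H: 8 × 427 = 3416
  C=C: 1 × 594 = 594
  Cl–Cl: 1 × 235 = 235
  Σ(broken) = 4955 kJ
Bonds formed (products):
  C–C: 3 × 355 = 1065
  C–Cl: 2 × 335 = 670
  C–H: 8 × 427 = 3416
  Σ(formed) = 5151 kJ
ΔH = Σ(broken) − Σ(formed) = 4955 − 5151 = −196 kJ
For 3× the reaction as written: 3 × (−196) = −588 kJ

ΔH = −588 kJ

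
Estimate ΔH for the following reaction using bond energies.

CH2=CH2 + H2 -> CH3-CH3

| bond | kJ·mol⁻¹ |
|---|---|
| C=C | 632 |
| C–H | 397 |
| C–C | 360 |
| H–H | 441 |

Bonds broken (reactants):
  C–H: 4 × 397 = 1588
  C=C: 1 × 632 = 632
  H–H: 1 × 441 = 441
  Σ(broken) = 2661 kJ
Bonds formed (products):
  C–C: 1 × 360 = 360
  C–H: 6 × 397 = 2382
  Σ(formed) = 2742 kJ
ΔH = Σ(broken) − Σ(formed) = 2661 − 2742 = −81 kJ

ΔH ≈ −81 kJ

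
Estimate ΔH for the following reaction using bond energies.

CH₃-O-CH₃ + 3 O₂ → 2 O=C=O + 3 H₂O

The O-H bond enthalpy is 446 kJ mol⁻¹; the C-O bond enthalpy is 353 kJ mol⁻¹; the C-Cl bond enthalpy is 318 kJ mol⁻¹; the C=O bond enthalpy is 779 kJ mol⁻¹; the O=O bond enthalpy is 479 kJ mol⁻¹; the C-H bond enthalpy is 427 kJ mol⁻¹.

ΔH ≈ −1087 kJ

Bonds broken (reactants):
  C-H: 6 × 427 = 2562
  C-O: 2 × 353 = 706
  O=O: 3 × 479 = 1437
  Σ(broken) = 4705 kJ
Bonds formed (products):
  C=O: 4 × 779 = 3116
  O-H: 6 × 446 = 2676
  Σ(formed) = 5792 kJ
ΔH = Σ(broken) − Σ(formed) = 4705 − 5792 = −1087 kJ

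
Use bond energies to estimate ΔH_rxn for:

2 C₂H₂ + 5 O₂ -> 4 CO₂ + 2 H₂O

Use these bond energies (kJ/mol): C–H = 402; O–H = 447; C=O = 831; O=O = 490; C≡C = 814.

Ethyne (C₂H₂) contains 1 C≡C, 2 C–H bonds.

Bonds broken (reactants):
  C≡C: 2 × 814 = 1628
  C–H: 4 × 402 = 1608
  O=O: 5 × 490 = 2450
  Σ(broken) = 5686 kJ
Bonds formed (products):
  C=O: 8 × 831 = 6648
  O–H: 4 × 447 = 1788
  Σ(formed) = 8436 kJ
ΔH = Σ(broken) − Σ(formed) = 5686 − 8436 = −2750 kJ

ΔH ≈ −2750 kJ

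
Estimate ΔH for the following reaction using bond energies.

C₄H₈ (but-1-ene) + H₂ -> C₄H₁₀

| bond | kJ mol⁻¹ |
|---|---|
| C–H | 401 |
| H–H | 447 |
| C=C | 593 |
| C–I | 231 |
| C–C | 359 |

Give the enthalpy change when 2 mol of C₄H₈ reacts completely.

Bonds broken (reactants):
  C–C: 2 × 359 = 718
  C–H: 8 × 401 = 3208
  C=C: 1 × 593 = 593
  H–H: 1 × 447 = 447
  Σ(broken) = 4966 kJ
Bonds formed (products):
  C–C: 3 × 359 = 1077
  C–H: 10 × 401 = 4010
  Σ(formed) = 5087 kJ
ΔH = Σ(broken) − Σ(formed) = 4966 − 5087 = −121 kJ
For 2× the reaction as written: 2 × (−121) = −242 kJ

ΔH = −242 kJ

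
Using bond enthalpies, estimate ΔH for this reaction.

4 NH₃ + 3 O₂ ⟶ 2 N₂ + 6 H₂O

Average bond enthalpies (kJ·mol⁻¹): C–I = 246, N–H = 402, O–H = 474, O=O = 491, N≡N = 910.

Bonds broken (reactants):
  N–H: 12 × 402 = 4824
  O=O: 3 × 491 = 1473
  Σ(broken) = 6297 kJ
Bonds formed (products):
  N≡N: 2 × 910 = 1820
  O–H: 12 × 474 = 5688
  Σ(formed) = 7508 kJ
ΔH = Σ(broken) − Σ(formed) = 6297 − 7508 = −1211 kJ

ΔH ≈ −1211 kJ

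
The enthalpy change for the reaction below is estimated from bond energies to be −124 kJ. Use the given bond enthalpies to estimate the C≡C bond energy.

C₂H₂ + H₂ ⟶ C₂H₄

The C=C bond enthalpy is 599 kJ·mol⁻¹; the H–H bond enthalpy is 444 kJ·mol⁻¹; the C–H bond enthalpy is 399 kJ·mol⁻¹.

D(C≡C) ≈ 829 kJ/mol

Let D be the C≡C bond energy.
Σ(broken) = 1×D + 2×399 + 1×444 = 1242 + D
Σ(formed) = 4×399 + 1×599 = 2195
ΔH = Σ(broken) − Σ(formed) = (1242 + D) − (2195) = −953 + D
Setting this equal to −124 kJ gives D = 829 kJ/mol.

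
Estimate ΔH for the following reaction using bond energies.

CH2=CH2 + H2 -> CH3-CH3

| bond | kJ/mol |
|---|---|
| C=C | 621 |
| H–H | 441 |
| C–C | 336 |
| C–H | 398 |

ΔH ≈ −70 kJ

Bonds broken (reactants):
  C–H: 4 × 398 = 1592
  C=C: 1 × 621 = 621
  H–H: 1 × 441 = 441
  Σ(broken) = 2654 kJ
Bonds formed (products):
  C–C: 1 × 336 = 336
  C–H: 6 × 398 = 2388
  Σ(formed) = 2724 kJ
ΔH = Σ(broken) − Σ(formed) = 2654 − 2724 = −70 kJ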